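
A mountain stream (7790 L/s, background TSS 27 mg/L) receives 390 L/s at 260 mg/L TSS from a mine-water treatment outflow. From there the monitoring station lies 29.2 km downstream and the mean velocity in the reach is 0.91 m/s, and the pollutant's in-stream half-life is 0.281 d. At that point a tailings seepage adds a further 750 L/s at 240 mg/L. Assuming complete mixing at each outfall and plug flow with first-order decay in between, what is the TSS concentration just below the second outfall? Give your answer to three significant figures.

Mixed concentration C = ΣQC/ΣQ = (7790·27.00 + 390.0·260.0) / 8180 = 311700/8180 = 38.11 mg/L; combined flow 8180 L/s.
Travel time t = 29.2·1000 / 0.91 = 32090 s = 8.913 h.
Half-life 0.281 d → k = ln 2 / 0.281 = 2.467 d⁻¹.
After decay, C = 38.11 × e^(−kt) = 38.11 × 0.4001 = 15.25 mg/L.
Second outfall: C = (8180·15.25 + 750.0·240.0)/8930 = 34.12 mg/L.

34.1 mg/L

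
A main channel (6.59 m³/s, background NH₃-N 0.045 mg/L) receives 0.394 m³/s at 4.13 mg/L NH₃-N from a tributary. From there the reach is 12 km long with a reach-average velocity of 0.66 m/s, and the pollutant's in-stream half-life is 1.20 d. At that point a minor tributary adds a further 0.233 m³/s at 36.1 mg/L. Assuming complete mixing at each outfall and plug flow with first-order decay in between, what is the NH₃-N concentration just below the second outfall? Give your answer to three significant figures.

Mass balance: C = (6.590·0.04500 + 0.3940·4.130) / 6.984 = 1.924/6.984 = 0.2755 mg/L; combined flow 6.984 m³/s.
Travel time t = 12·1000 / 0.66 = 18180 s = 5.051 h.
Half-life 1.20 d → k = ln 2 / 1.20 = 0.5776 d⁻¹.
After decay, C = 0.2755 × e^(−kt) = 0.2755 × 0.8855 = 0.2439 mg/L.
Second outfall: C = (6.984·0.2439 + 0.2330·36.10)/7.217 = 1.402 mg/L.

1.40 mg/L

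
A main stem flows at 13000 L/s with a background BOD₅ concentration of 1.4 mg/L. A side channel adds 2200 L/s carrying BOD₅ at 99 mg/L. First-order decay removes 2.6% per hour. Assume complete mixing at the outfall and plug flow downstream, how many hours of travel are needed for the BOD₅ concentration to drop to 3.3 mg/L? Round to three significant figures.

58.8 h

After mixing, C = (13000·1.400 + 2200·99.00) / 15200 = 236000/15200 = 15.53 mg/L.
2.6%/h lost → k = −ln(1 − 0.026) = 0.02634 h⁻¹.
15.53·exp(−k·t) = 3.3 → t = ln(15.53/3.3)/k = 211600 s = 58.78 h.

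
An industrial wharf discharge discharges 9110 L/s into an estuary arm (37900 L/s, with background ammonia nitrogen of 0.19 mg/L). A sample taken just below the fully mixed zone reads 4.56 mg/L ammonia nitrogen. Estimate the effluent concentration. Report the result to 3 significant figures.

22.7 mg/L

Mass balance: 37900·0.1900 + 9110·Cₑ = 47010·4.560
→ Cₑ = (47010·4.560 − 37900·0.1900) / 9110 = 22.74 mg/L.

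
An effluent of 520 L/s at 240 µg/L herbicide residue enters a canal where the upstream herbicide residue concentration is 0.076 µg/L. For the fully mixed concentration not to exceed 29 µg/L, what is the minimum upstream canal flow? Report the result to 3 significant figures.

Set C_mix = 29: (Q·0.07600 + 520.0·240.0) / (Q + 520.0) = 29
→ Q = 520.0·(240.0 − 29)/(29 − 0.07600) = 3793 L/s.

3790 L/s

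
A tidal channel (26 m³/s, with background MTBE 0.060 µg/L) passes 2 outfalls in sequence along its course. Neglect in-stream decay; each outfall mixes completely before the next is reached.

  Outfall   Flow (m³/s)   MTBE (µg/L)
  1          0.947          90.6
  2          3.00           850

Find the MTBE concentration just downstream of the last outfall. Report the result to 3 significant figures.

88.1 µg/L

Outfall 1: combined Q = 26.95 m³/s; C = (26.00·0.06000 + 0.9470·90.60)/26.95 = 3.242 µg/L.
Outfall 2: combined Q = 29.95 m³/s; C = (26.95·3.242 + 3.000·850.0)/29.95 = 88.07 µg/L.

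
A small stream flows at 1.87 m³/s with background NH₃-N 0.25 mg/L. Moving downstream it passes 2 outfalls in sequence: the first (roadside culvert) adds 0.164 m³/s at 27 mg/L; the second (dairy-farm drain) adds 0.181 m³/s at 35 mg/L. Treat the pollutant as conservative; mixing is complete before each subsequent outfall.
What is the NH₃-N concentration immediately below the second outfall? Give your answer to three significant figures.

5.07 mg/L

Below outfall 1: Q → 2.034 m³/s, C = (1.870·0.2500 + 0.1640·27.00)/2.034 = 2.407 mg/L.
Below outfall 2: Q → 2.215 m³/s, C = (2.034·2.407 + 0.1810·35.00)/2.215 = 5.070 mg/L.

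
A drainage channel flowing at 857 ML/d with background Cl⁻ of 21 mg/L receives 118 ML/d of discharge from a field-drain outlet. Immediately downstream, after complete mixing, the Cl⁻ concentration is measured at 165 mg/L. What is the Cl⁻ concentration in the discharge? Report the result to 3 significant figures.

1210 mg/L

Mass balance: 857.0·21.00 + 118.0·Cₑ = 975.0·165.0
→ Cₑ = (975.0·165.0 − 857.0·21.00) / 118.0 = 1211 mg/L.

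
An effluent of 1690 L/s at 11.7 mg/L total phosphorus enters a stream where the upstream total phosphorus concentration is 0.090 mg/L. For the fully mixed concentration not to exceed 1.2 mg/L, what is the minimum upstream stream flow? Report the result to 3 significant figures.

16000 L/s

Set C_mix = 1.2: (Q·0.09000 + 1690·11.70) / (Q + 1690) = 1.2
→ Q = 1690·(11.70 − 1.2)/(1.2 − 0.09000) = 15990 L/s.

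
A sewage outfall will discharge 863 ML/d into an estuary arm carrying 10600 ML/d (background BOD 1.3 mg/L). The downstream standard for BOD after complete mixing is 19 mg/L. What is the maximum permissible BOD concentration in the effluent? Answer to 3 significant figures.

At the limit, (Qr·Cr + Qe·Cₑ)/(Qr + Qe) = 19:
Cₑ = (11460·19 − 10600·1.300) / 863.0 = 236.4 mg/L.

236 mg/L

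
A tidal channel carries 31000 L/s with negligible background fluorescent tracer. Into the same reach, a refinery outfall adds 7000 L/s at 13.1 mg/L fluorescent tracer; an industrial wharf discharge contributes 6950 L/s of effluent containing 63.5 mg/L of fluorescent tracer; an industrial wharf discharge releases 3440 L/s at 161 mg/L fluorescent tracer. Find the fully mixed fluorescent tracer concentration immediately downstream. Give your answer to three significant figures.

After mixing, C = (31000·0 + 7000·13.10 + 6950·63.50 + 3440·161.0) / 48390 = 1087000/48390 = 22.46 mg/L.

22.5 mg/L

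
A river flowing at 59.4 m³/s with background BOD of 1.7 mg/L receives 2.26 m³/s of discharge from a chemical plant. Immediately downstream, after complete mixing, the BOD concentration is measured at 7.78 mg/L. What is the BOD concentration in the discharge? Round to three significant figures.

Mass balance: 59.40·1.700 + 2.260·Cₑ = 61.66·7.780
→ Cₑ = (61.66·7.780 − 59.40·1.700) / 2.260 = 167.6 mg/L.

168 mg/L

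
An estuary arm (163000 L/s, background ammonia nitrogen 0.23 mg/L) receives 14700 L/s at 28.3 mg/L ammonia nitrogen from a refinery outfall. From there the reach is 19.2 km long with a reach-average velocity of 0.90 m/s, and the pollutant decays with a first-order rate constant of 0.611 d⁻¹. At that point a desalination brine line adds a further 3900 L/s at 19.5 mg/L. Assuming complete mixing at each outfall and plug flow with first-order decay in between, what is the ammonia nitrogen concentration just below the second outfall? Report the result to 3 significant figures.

Mass balance: C = (163000·0.2300 + 14700·28.30) / 177700 = 453500/177700 = 2.552 mg/L; combined flow 177700 L/s.
Travel time t = 19.2·1000 / 0.90 = 21330 s = 5.926 h.
Decay over the reach: 2.552·exp(−kt) = 2.552·0.8600 = 2.195 mg/L.
At the second outfall, C = (177700·2.195 + 3900·19.50) / (177700 + 3900) = 2.566 mg/L.

2.57 mg/L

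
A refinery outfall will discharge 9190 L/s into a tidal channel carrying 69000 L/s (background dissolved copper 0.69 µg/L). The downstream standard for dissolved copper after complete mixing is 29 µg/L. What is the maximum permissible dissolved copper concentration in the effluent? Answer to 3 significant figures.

242 µg/L

At the limit, (Qr·Cr + Qe·Cₑ)/(Qr + Qe) = 29:
Cₑ = (78190·29 − 69000·0.6900) / 9190 = 241.6 µg/L.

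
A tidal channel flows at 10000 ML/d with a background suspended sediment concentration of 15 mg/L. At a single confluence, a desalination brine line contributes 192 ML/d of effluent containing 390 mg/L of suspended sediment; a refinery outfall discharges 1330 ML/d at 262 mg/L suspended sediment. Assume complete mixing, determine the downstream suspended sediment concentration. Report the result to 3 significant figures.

49.8 mg/L

Mixed concentration C = ΣQC/ΣQ = (10000·15.00 + 192.0·390.0 + 1330·262.0) / 11520 = 573300/11520 = 49.76 mg/L.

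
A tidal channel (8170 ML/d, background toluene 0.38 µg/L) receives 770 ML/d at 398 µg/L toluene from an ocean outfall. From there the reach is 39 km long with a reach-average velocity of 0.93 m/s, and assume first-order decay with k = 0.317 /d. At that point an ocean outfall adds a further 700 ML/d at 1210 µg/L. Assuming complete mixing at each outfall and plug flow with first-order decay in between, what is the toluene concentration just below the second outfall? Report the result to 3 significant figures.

Mass balance: C = (8170·0.3800 + 770.0·398.0) / 8940 = 309600/8940 = 34.63 µg/L; combined flow 8940 ML/d.
Travel time t = 39·1000 / 0.93 = 41940 s = 11.65 h.
Decay over the reach: 34.63·exp(−kt) = 34.63·0.8574 = 29.69 µg/L.
At the second outfall, C = (8940·29.69 + 700.0·1210) / (8940 + 700.0) = 115.4 µg/L.

115 µg/L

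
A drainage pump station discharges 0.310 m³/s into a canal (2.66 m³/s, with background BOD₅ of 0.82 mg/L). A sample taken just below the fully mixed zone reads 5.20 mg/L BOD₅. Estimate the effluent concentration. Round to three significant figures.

Mass balance: 2.660·0.8200 + 0.3100·Cₑ = 2.970·5.200
→ Cₑ = (2.970·5.200 − 2.660·0.8200) / 0.3100 = 42.78 mg/L.

42.8 mg/L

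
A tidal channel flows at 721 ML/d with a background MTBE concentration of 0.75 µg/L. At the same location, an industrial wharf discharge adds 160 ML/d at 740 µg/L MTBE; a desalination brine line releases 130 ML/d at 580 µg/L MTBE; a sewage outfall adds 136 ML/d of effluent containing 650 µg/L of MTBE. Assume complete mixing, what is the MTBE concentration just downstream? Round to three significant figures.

Mixed concentration C = ΣQC/ΣQ = (721.0·0.7500 + 160.0·740.0 + 130.0·580.0 + 136.0·650.0) / 1147 = 282700/1147 = 246.5 µg/L.

247 µg/L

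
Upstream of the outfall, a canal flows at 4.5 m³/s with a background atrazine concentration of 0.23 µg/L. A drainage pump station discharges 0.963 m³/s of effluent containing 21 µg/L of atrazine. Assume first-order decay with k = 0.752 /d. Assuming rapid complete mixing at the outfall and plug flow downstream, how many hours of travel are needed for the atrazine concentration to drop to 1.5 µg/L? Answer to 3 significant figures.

After mixing, C = (4.500·0.2300 + 0.9630·21.00) / 5.463 = 21.26/5.463 = 3.891 µg/L.
3.891·exp(−k·t) = 1.5 → t = ln(3.891/1.5)/k = 109500 s = 30.42 h.

30.4 h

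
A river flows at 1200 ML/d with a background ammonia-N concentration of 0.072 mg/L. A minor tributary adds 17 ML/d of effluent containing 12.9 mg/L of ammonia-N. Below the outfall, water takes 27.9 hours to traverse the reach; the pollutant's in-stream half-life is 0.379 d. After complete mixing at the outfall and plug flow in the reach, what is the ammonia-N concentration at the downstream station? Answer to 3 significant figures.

After mixing, C = (1200·0.07200 + 17.00·12.90) / 1217 = 305.7/1217 = 0.2512 mg/L.
Half-life 0.379 d → k = ln 2 / 0.379 = 1.829 d⁻¹.
Applying C = C₀e^(−kt): 0.2512 × 0.1193 = 0.02997 mg/L.

0.0300 mg/L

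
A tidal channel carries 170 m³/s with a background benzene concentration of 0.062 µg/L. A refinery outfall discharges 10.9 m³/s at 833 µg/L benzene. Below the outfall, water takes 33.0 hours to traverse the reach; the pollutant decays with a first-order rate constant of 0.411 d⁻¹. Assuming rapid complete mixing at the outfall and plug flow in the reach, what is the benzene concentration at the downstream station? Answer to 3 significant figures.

Conservation of mass: C = (170.0·0.06200 + 10.90·833.0) / 180.9 = 9090/180.9 = 50.25 µg/L.
Decay over the reach: 50.25·exp(−kt) = 50.25·0.5683 = 28.56 µg/L.

28.6 µg/L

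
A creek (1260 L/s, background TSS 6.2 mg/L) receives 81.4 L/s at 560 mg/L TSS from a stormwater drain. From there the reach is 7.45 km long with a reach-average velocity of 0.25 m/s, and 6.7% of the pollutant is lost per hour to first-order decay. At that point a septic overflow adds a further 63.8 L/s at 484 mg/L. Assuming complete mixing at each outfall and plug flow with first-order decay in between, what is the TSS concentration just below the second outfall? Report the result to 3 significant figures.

Mass balance: C = (1260·6.200 + 81.40·560.0) / 1341 = 53400/1341 = 39.81 mg/L; combined flow 1341 L/s.
Travel time t = 7.45·1000 / 0.25 = 29800 s = 8.278 h.
6.7%/h lost → k = −ln(1 − 0.067) = 0.06935 h⁻¹.
Decay over the reach: 39.81·exp(−kt) = 39.81·0.5632 = 22.42 mg/L.
At the second outfall, C = (1341·22.42 + 63.80·484.0) / (1341 + 63.80) = 43.38 mg/L.

43.4 mg/L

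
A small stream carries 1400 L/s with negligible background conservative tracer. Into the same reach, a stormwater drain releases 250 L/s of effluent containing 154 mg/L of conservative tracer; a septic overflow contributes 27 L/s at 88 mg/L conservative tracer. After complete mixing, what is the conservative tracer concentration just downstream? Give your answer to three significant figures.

24.4 mg/L

Conservation of mass: C = (1400·0 + 250.0·154.0 + 27.00·88.00) / 1677 = 40880/1677 = 24.37 mg/L.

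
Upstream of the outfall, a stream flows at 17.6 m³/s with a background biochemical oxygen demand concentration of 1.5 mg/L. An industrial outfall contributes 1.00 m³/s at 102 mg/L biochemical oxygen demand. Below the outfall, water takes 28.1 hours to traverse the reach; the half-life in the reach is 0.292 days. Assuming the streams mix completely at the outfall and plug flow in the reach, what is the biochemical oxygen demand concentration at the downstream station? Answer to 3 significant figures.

Flow-weighted average: C = (17.60·1.500 + 1.000·102.0) / 18.60 = 128.4/18.60 = 6.903 mg/L.
Half-life 0.292 d → k = ln 2 / 0.292 = 2.374 d⁻¹.
First-order decay: C = 6.903·exp(−k·t) = 6.903·0.06208 = 0.4286 mg/L.

0.429 mg/L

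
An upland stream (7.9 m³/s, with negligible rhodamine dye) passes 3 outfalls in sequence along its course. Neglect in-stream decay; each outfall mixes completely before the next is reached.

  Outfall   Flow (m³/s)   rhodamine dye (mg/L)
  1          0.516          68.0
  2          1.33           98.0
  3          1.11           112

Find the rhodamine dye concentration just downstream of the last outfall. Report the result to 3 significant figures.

Outfall 1: combined Q = 8.416 m³/s; C = (7.900·0 + 0.5160·68.00)/8.416 = 4.169 mg/L.
Outfall 2: combined Q = 9.746 m³/s; C = (8.416·4.169 + 1.330·98.00)/9.746 = 16.97 mg/L.
Outfall 3: combined Q = 10.86 m³/s; C = (9.746·16.97 + 1.110·112.0)/10.86 = 26.69 mg/L.

26.7 mg/L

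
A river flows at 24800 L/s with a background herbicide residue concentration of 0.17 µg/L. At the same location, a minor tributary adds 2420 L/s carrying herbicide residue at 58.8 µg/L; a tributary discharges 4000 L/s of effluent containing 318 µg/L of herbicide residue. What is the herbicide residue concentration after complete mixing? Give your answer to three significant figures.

Conservation of mass: C = (24800·0.1700 + 2420·58.80 + 4000·318.0) / 31220 = 1419000/31220 = 45.44 µg/L.

45.4 µg/L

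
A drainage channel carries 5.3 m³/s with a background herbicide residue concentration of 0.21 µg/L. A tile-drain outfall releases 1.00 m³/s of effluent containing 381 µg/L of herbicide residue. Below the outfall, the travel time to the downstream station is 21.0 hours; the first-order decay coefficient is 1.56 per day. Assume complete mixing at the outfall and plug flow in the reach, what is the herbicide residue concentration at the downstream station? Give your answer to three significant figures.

15.5 µg/L

Mixed concentration C = ΣQC/ΣQ = (5.300·0.2100 + 1.000·381.0) / 6.300 = 382.1/6.300 = 60.65 µg/L.
After decay, C = 60.65 × e^(−kt) = 60.65 × 0.2554 = 15.49 µg/L.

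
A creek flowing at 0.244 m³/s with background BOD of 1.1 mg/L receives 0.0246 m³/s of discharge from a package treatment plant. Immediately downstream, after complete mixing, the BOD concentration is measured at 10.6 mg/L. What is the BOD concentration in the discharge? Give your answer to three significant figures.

Mass balance: 0.2440·1.100 + 0.02460·Cₑ = 0.2686·10.60
→ Cₑ = (0.2686·10.60 − 0.2440·1.100) / 0.02460 = 104.8 mg/L.

105 mg/L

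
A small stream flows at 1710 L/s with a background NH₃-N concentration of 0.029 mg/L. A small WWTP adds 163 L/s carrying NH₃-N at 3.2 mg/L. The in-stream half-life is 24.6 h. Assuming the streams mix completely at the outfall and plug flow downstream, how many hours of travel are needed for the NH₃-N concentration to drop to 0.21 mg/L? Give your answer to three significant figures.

13.2 h

Mass balance: C = (1710·0.02900 + 163.0·3.200) / 1873 = 571.2/1873 = 0.3050 mg/L.
Half-life 24.6 h → k = ln 2 / 24.6 = 0.02818 h⁻¹ = 0.6762 d⁻¹.
0.3050·exp(−k·t) = 0.21 → t = ln(0.3050/0.21)/k = 47670 s = 13.24 h.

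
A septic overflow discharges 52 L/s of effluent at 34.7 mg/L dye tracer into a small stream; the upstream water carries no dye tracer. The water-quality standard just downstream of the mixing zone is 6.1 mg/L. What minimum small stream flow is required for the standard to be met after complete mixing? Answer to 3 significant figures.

Set C_mix = 6.1: (Q·0 + 52.00·34.70) / (Q + 52.00) = 6.1
→ Q = 52.00·(34.70 − 6.1)/(6.1 − 0) = 243.8 L/s.

244 L/s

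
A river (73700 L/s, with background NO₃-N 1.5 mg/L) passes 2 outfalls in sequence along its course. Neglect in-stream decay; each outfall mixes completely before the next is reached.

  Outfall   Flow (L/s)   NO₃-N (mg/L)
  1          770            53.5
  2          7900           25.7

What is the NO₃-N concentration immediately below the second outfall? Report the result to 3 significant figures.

4.31 mg/L

Below outfall 1: Q → 74470 L/s, C = (73700·1.500 + 770.0·53.50)/74470 = 2.038 mg/L.
Below outfall 2: Q → 82370 L/s, C = (74470·2.038 + 7900·25.70)/82370 = 4.307 mg/L.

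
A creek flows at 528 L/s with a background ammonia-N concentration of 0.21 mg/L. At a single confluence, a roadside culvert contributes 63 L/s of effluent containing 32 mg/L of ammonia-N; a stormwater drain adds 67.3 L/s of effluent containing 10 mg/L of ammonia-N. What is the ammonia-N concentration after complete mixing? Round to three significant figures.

4.25 mg/L

Conservation of mass: C = (528.0·0.2100 + 63.00·32.00 + 67.30·10.00) / 658.3 = 2800/658.3 = 4.253 mg/L.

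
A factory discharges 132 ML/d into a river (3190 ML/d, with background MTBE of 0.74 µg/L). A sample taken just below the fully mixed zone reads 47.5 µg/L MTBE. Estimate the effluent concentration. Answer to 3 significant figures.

1180 µg/L

Mass balance: 3190·0.7400 + 132.0·Cₑ = 3322·47.50
→ Cₑ = (3322·47.50 − 3190·0.7400) / 132.0 = 1178 µg/L.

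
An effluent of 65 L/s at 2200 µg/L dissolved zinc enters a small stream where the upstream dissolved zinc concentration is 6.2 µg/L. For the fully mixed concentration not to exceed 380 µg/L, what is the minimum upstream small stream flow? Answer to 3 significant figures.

316 L/s

Set C_mix = 380: (Q·6.200 + 65.00·2200) / (Q + 65.00) = 380
→ Q = 65.00·(2200 − 380)/(380 − 6.200) = 316.5 L/s.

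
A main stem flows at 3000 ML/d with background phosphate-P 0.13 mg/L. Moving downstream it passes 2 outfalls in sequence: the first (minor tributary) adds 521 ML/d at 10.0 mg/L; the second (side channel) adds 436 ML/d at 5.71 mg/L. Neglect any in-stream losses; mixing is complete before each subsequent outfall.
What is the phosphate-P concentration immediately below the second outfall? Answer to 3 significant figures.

2.04 mg/L

Below outfall 1: Q → 3521 ML/d, C = (3000·0.1300 + 521.0·10.00)/3521 = 1.590 mg/L.
Below outfall 2: Q → 3957 ML/d, C = (3521·1.590 + 436.0·5.710)/3957 = 2.044 mg/L.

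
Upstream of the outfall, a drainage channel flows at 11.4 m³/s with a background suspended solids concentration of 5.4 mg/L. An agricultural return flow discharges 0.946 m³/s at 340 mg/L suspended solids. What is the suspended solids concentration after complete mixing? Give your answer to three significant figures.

31.0 mg/L

After mixing, C = (11.40·5.400 + 0.9460·340.0) / 12.35 = 383.2/12.35 = 31.04 mg/L.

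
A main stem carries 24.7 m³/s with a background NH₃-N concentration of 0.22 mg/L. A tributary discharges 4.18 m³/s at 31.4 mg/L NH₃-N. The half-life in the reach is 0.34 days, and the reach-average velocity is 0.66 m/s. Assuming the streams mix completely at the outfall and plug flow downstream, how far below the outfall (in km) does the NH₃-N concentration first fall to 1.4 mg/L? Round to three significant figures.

34.1 km

Flow-weighted average: C = (24.70·0.2200 + 4.180·31.40) / 28.88 = 136.7/28.88 = 4.733 mg/L.
Half-life 0.34 d → k = ln 2 / 0.34 = 2.039 d⁻¹.
Set 4.733·exp(−k·t) = 1.4 → t = ln(4.733/1.4)/k = 51620 s = 14.34 h.
Distance = v·t = 0.66·51620 = 34070 m = 34.07 km.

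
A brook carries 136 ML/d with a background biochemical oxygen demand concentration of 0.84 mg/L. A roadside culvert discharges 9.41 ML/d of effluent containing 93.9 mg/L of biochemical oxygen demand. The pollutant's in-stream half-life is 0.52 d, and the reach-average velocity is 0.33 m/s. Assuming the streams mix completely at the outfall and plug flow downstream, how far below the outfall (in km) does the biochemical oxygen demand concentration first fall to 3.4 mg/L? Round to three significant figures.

15.0 km

Mixed concentration C = ΣQC/ΣQ = (136.0·0.8400 + 9.410·93.90) / 145.4 = 997.8/145.4 = 6.862 mg/L.
Half-life 0.52 d → k = ln 2 / 0.52 = 1.333 d⁻¹.
Set 6.862·exp(−k·t) = 3.4 → t = ln(6.862/3.4)/k = 45520 s = 12.64 h.
Distance = v·t = 0.33·45520 = 15020 m = 15.02 km.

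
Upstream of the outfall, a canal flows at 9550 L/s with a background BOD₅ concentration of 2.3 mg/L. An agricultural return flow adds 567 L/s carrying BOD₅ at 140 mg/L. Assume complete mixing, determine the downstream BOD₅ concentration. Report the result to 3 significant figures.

After mixing, C = (9550·2.300 + 567.0·140.0) / 10120 = 101300/10120 = 10.02 mg/L.

10.0 mg/L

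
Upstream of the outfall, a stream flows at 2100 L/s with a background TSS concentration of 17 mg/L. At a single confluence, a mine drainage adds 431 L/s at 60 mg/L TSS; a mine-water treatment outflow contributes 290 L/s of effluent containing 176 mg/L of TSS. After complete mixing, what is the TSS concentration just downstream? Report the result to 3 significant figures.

Flow-weighted average: C = (2100·17.00 + 431.0·60.00 + 290.0·176.0) / 2821 = 112600/2821 = 39.91 mg/L.

39.9 mg/L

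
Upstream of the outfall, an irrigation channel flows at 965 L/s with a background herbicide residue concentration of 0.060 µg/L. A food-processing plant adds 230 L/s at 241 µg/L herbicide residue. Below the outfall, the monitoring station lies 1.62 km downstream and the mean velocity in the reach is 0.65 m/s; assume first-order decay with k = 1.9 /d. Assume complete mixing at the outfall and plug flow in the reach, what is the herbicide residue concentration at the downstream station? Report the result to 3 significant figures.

After mixing, C = (965.0·0.06000 + 230.0·241.0) / 1195 = 55490/1195 = 46.43 µg/L.
Travel time t = 1.62·1000 / 0.65 = 2492 s = 0.6923 h.
After decay, C = 46.43 × e^(−kt) = 46.43 × 0.9467 = 43.96 µg/L.

44.0 µg/L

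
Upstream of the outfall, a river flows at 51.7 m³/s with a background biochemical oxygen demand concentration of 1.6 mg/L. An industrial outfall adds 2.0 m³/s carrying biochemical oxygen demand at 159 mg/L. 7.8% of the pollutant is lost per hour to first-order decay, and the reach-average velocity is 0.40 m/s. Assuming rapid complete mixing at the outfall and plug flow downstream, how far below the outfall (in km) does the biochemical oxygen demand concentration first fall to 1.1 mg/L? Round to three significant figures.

33.9 km

Mass balance: C = (51.70·1.600 + 2.000·159.0) / 53.70 = 400.7/53.70 = 7.462 mg/L.
7.8%/h lost → k = −ln(1 − 0.078) = 0.08121 h⁻¹.
Set 7.462·exp(−k·t) = 1.1 → t = ln(7.462/1.1)/k = 84870 s = 23.58 h.
Distance = v·t = 0.40·84870 = 33950 m = 33.95 km.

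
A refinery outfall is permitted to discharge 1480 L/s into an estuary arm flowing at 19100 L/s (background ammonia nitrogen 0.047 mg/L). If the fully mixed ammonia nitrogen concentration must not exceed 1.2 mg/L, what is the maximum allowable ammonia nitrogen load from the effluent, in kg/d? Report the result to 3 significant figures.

2060 kg/d

Mass balance at the limit: 19100·0.04700 + 1480·Cₑ = 20580·1.2 → Cₑ = 16.08 mg/L.
1480 L/s = 1.480 m³/s. Load = 1.480 m³/s × 16.08 g/m³ × 86 400 s/d = 2056 kg/d.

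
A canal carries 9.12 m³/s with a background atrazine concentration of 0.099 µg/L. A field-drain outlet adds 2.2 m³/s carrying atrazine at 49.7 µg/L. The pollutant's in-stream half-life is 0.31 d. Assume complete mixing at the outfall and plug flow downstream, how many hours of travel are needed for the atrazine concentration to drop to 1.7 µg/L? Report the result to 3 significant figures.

After mixing, C = (9.120·0.09900 + 2.200·49.70) / 11.32 = 110.2/11.32 = 9.739 µg/L.
Half-life 0.31 d → k = ln 2 / 0.31 = 2.236 d⁻¹.
9.739·exp(−k·t) = 1.7 → t = ln(9.739/1.7)/k = 67450 s = 18.74 h.

18.7 h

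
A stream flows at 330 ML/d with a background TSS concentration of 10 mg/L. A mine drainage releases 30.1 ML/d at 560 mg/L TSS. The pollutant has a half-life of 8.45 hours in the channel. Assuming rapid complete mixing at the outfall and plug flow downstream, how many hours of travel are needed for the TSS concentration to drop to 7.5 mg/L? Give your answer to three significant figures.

24.5 h

Mass balance: C = (330.0·10.00 + 30.10·560.0) / 360.1 = 20160/360.1 = 55.97 mg/L.
Half-life 8.45 h → k = ln 2 / 8.45 = 0.08203 h⁻¹ = 1.969 d⁻¹.
55.97·exp(−k·t) = 7.5 → t = ln(55.97/7.5)/k = 88210 s = 24.50 h.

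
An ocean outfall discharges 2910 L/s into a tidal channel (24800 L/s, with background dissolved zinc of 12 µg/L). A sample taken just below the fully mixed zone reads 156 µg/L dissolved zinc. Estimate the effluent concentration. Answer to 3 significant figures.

1380 µg/L

Mass balance: 24800·12.00 + 2910·Cₑ = 27710·156.0
→ Cₑ = (27710·156.0 − 24800·12.00) / 2910 = 1383 µg/L.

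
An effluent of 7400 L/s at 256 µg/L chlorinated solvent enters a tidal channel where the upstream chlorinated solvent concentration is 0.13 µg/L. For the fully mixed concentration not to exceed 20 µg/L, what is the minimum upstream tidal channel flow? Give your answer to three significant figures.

Set C_mix = 20: (Q·0.1300 + 7400·256.0) / (Q + 7400) = 20
→ Q = 7400·(256.0 − 20)/(20 − 0.1300) = 87890 L/s.

87900 L/s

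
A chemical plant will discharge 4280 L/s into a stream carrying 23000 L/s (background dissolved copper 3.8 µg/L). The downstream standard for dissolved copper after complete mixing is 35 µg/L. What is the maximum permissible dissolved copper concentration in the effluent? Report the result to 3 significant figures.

203 µg/L

At the limit, (Qr·Cr + Qe·Cₑ)/(Qr + Qe) = 35:
Cₑ = (27280·35 − 23000·3.800) / 4280 = 202.7 µg/L.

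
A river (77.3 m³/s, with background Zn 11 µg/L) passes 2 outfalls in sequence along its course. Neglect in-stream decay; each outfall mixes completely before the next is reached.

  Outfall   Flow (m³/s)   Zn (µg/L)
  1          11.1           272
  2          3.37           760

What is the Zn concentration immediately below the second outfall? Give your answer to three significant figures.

70.1 µg/L

After outfall 1: Q = 77.30 + 11.10 = 88.40 m³/s; C = (77.30·11.00 + 11.10·272.0)/88.40 = 43.77 µg/L.
After outfall 2: Q = 88.40 + 3.370 = 91.77 m³/s; C = (88.40·43.77 + 3.370·760.0)/91.77 = 70.07 µg/L.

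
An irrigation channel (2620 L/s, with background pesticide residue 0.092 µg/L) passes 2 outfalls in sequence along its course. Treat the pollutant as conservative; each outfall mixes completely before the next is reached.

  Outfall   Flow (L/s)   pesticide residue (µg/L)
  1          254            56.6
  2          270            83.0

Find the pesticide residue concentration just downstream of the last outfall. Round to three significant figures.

11.8 µg/L

After outfall 1: Q = 2620 + 254.0 = 2874 L/s; C = (2620·0.09200 + 254.0·56.60)/2874 = 5.086 µg/L.
After outfall 2: Q = 2874 + 270.0 = 3144 L/s; C = (2874·5.086 + 270.0·83.00)/3144 = 11.78 µg/L.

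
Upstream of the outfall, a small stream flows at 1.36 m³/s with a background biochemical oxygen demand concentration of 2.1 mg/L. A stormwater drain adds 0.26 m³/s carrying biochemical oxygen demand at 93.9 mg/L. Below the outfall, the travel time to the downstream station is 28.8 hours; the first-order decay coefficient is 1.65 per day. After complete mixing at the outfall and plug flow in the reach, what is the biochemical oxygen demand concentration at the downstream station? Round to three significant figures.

2.32 mg/L

Flow-weighted average: C = (1.360·2.100 + 0.2600·93.90) / 1.620 = 27.27/1.620 = 16.83 mg/L.
Applying C = C₀e^(−kt): 16.83 × 0.1381 = 2.324 mg/L.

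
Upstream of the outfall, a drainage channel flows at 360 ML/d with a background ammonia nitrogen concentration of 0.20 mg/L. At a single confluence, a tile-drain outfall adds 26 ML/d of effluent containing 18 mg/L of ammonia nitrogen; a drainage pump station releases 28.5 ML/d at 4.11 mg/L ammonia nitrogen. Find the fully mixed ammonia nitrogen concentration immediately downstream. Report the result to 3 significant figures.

1.59 mg/L

Conservation of mass: C = (360.0·0.2000 + 26.00·18.00 + 28.50·4.110) / 414.5 = 657.1/414.5 = 1.585 mg/L.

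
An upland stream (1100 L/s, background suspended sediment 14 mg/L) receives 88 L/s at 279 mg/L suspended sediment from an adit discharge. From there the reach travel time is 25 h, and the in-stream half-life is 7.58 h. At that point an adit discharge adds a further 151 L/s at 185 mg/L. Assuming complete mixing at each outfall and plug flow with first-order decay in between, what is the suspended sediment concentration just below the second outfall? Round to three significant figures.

Flow-weighted average: C = (1100·14.00 + 88.00·279.0) / 1188 = 39950/1188 = 33.63 mg/L; combined flow 1188 L/s.
Half-life 7.58 h → k = ln 2 / 7.58 = 0.09144 h⁻¹ = 2.195 d⁻¹.
Decay over the reach: 33.63·exp(−kt) = 33.63·0.1017 = 3.419 mg/L.
Second outfall: C = (1188·3.419 + 151.0·185.0)/1339 = 23.90 mg/L.

23.9 mg/L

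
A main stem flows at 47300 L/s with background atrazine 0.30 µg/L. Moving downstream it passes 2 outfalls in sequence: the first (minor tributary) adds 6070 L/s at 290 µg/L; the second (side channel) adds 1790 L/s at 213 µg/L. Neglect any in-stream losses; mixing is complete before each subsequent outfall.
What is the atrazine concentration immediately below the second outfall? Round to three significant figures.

Outfall 1: combined Q = 53370 L/s; C = (47300·0.3000 + 6070·290.0)/53370 = 33.25 µg/L.
Outfall 2: combined Q = 55160 L/s; C = (53370·33.25 + 1790·213.0)/55160 = 39.08 µg/L.

39.1 µg/L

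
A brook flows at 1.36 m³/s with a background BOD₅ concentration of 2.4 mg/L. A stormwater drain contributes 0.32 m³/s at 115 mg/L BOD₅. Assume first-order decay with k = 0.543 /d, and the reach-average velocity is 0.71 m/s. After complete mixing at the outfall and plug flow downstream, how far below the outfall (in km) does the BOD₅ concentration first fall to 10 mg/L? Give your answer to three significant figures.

98.2 km

After mixing, C = (1.360·2.400 + 0.3200·115.0) / 1.680 = 40.06/1.680 = 23.85 mg/L.
Set 23.85·exp(−k·t) = 10 → t = ln(23.85/10)/k = 138300 s = 38.41 h.
Distance = v·t = 0.71·138300 = 98180 m = 98.18 km.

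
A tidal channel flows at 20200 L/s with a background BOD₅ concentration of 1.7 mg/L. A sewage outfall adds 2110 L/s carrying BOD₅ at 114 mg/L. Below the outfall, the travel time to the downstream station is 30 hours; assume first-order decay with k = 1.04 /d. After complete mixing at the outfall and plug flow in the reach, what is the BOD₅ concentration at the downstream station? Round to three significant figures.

3.36 mg/L

Mass balance: C = (20200·1.700 + 2110·114.0) / 22310 = 274900/22310 = 12.32 mg/L.
First-order decay: C = 12.32·exp(−k·t) = 12.32·0.2725 = 3.358 mg/L.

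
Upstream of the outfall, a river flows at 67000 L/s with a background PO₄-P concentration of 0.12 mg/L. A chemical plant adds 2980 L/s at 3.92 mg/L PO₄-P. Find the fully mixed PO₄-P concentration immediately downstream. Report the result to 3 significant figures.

Conservation of mass: C = (67000·0.1200 + 2980·3.920) / 69980 = 19720/69980 = 0.2818 mg/L.

0.282 mg/L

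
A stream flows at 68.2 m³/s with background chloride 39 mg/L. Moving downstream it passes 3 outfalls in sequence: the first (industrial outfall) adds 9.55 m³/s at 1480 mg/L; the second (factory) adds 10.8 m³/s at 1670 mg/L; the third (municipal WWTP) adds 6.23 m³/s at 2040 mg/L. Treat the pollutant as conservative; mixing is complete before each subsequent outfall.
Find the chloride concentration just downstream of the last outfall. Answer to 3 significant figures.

502 mg/L

Below outfall 1: Q → 77.75 m³/s, C = (68.20·39.00 + 9.550·1480)/77.75 = 216.0 mg/L.
Below outfall 2: Q → 88.55 m³/s, C = (77.75·216.0 + 10.80·1670)/88.55 = 393.3 mg/L.
Below outfall 3: Q → 94.78 m³/s, C = (88.55·393.3 + 6.230·2040)/94.78 = 501.6 mg/L.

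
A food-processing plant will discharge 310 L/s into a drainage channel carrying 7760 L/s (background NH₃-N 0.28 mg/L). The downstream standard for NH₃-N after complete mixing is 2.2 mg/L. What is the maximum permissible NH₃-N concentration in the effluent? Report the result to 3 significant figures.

At the limit, (Qr·Cr + Qe·Cₑ)/(Qr + Qe) = 2.2:
Cₑ = (8070·2.2 − 7760·0.2800) / 310.0 = 50.26 mg/L.

50.3 mg/L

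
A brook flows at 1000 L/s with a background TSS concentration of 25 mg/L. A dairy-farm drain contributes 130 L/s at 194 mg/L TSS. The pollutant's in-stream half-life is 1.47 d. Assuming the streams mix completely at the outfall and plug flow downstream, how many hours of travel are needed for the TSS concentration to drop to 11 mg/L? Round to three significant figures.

71.1 h

Mass balance: C = (1000·25.00 + 130.0·194.0) / 1130 = 50220/1130 = 44.44 mg/L.
Half-life 1.47 d → k = ln 2 / 1.47 = 0.4715 d⁻¹.
44.44·exp(−k·t) = 11 → t = ln(44.44/11)/k = 255800 s = 71.07 h.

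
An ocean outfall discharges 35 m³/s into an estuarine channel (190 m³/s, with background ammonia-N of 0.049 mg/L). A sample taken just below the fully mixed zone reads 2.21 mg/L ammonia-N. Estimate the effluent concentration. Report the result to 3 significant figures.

Mass balance: 190.0·0.04900 + 35.00·Cₑ = 225.0·2.210
→ Cₑ = (225.0·2.210 − 190.0·0.04900) / 35.00 = 13.94 mg/L.

13.9 mg/L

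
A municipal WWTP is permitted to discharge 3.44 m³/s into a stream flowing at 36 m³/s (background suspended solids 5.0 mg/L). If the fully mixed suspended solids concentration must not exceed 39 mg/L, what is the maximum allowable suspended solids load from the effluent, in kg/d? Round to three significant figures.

117000 kg/d

Mass balance at the limit: 36.00·5.000 + 3.440·Cₑ = 39.44·39 → Cₑ = 394.8 mg/L.
Load = 3.440 m³/s × 394.8 g/m³ × 86 400 s/d = 117300 kg/d.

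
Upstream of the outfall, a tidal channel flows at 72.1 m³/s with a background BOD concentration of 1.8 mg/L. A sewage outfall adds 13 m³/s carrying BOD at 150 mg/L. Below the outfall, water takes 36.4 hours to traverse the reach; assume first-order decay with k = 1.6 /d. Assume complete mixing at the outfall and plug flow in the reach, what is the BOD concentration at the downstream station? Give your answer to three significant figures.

2.16 mg/L

Flow-weighted average: C = (72.10·1.800 + 13.00·150.0) / 85.10 = 2080/85.10 = 24.44 mg/L.
Decay over the reach: 24.44·exp(−kt) = 24.44·0.08833 = 2.159 mg/L.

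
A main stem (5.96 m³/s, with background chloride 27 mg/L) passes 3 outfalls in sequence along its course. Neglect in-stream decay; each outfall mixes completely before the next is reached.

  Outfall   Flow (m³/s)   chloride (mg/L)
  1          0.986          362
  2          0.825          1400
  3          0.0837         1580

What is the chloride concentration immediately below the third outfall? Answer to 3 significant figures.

Below outfall 1: Q → 6.946 m³/s, C = (5.960·27.00 + 0.9860·362.0)/6.946 = 74.55 mg/L.
Below outfall 2: Q → 7.771 m³/s, C = (6.946·74.55 + 0.8250·1400)/7.771 = 215.3 mg/L.
Below outfall 3: Q → 7.855 m³/s, C = (7.771·215.3 + 0.08370·1580)/7.855 = 229.8 mg/L.

230 mg/L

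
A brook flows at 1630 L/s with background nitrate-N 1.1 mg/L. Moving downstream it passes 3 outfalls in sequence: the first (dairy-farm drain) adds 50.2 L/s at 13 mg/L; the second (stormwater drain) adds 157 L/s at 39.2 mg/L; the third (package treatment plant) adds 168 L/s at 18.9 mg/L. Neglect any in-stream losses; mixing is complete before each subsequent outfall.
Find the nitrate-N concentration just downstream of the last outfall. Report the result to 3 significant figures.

5.87 mg/L

After outfall 1: Q = 1630 + 50.20 = 1680 L/s; C = (1630·1.100 + 50.20·13.00)/1680 = 1.456 mg/L.
After outfall 2: Q = 1680 + 157.0 = 1837 L/s; C = (1680·1.456 + 157.0·39.20)/1837 = 4.681 mg/L.
After outfall 3: Q = 1837 + 168.0 = 2005 L/s; C = (1837·4.681 + 168.0·18.90)/2005 = 5.872 mg/L.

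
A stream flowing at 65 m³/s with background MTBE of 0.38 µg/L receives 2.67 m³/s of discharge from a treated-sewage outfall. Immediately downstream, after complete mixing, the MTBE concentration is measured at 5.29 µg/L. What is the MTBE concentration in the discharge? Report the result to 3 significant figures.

125 µg/L

Mass balance: 65.00·0.3800 + 2.670·Cₑ = 67.67·5.290
→ Cₑ = (67.67·5.290 − 65.00·0.3800) / 2.670 = 124.8 µg/L.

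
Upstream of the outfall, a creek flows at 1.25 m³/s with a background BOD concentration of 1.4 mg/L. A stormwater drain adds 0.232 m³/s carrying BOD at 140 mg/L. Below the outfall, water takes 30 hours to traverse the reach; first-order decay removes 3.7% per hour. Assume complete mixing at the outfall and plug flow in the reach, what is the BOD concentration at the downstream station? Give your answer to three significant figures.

After mixing, C = (1.250·1.400 + 0.2320·140.0) / 1.482 = 34.23/1.482 = 23.10 mg/L.
3.7%/h lost → k = −ln(1 − 0.037) = 0.03770 h⁻¹.
After decay, C = 23.10 × e^(−kt) = 23.10 × 0.3227 = 7.453 mg/L.

7.45 mg/L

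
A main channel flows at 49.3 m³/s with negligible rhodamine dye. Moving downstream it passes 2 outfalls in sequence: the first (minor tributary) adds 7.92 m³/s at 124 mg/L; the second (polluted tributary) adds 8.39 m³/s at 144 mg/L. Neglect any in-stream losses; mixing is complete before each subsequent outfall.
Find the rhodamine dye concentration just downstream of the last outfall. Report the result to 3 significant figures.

33.4 mg/L

After outfall 1: Q = 49.30 + 7.920 = 57.22 m³/s; C = (49.30·0 + 7.920·124.0)/57.22 = 17.16 mg/L.
After outfall 2: Q = 57.22 + 8.390 = 65.61 m³/s; C = (57.22·17.16 + 8.390·144.0)/65.61 = 33.38 mg/L.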